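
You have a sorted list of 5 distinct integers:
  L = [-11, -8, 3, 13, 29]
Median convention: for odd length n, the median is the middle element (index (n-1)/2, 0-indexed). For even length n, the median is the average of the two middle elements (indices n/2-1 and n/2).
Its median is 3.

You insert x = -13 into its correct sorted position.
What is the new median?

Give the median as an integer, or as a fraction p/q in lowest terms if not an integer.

Old list (sorted, length 5): [-11, -8, 3, 13, 29]
Old median = 3
Insert x = -13
Old length odd (5). Middle was index 2 = 3.
New length even (6). New median = avg of two middle elements.
x = -13: 0 elements are < x, 5 elements are > x.
New sorted list: [-13, -11, -8, 3, 13, 29]
New median = -5/2

Answer: -5/2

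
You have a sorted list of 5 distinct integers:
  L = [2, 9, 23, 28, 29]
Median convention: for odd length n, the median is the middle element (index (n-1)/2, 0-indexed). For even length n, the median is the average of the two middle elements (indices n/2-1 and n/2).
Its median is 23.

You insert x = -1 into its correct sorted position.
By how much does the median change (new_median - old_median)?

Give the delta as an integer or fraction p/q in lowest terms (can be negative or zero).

Old median = 23
After inserting x = -1: new sorted = [-1, 2, 9, 23, 28, 29]
New median = 16
Delta = 16 - 23 = -7

Answer: -7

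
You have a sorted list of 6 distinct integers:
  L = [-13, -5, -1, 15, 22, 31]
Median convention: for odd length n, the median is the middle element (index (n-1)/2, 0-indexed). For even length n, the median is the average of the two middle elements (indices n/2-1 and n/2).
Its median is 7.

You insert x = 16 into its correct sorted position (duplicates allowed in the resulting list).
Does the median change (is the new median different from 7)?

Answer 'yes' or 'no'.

Answer: yes

Derivation:
Old median = 7
Insert x = 16
New median = 15
Changed? yes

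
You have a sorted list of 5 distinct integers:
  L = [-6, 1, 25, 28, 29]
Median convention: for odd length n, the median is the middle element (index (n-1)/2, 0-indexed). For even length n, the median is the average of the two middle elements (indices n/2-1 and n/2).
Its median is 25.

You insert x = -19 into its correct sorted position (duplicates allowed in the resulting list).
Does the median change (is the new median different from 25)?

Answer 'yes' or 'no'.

Old median = 25
Insert x = -19
New median = 13
Changed? yes

Answer: yes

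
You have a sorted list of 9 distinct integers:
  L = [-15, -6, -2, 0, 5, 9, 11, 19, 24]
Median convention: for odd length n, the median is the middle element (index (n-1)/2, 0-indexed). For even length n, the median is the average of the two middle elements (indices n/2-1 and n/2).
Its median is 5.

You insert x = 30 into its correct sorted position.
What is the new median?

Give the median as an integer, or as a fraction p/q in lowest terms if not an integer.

Answer: 7

Derivation:
Old list (sorted, length 9): [-15, -6, -2, 0, 5, 9, 11, 19, 24]
Old median = 5
Insert x = 30
Old length odd (9). Middle was index 4 = 5.
New length even (10). New median = avg of two middle elements.
x = 30: 9 elements are < x, 0 elements are > x.
New sorted list: [-15, -6, -2, 0, 5, 9, 11, 19, 24, 30]
New median = 7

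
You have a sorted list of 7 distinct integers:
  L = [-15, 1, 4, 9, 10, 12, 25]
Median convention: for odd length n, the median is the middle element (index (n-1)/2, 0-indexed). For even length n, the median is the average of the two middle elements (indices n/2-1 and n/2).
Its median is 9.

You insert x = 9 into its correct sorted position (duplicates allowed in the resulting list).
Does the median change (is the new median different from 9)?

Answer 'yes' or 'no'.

Answer: no

Derivation:
Old median = 9
Insert x = 9
New median = 9
Changed? no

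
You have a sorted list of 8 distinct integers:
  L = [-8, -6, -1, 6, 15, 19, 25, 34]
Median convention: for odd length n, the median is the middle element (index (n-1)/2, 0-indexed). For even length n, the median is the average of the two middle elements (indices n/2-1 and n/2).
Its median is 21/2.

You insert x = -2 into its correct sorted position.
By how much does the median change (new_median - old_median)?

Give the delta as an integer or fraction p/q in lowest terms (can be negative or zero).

Answer: -9/2

Derivation:
Old median = 21/2
After inserting x = -2: new sorted = [-8, -6, -2, -1, 6, 15, 19, 25, 34]
New median = 6
Delta = 6 - 21/2 = -9/2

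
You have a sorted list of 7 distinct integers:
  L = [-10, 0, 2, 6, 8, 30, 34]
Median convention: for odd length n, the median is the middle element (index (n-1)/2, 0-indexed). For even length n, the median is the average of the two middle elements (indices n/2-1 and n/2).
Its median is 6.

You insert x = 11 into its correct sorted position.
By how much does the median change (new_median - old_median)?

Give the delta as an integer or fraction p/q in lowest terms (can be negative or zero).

Answer: 1

Derivation:
Old median = 6
After inserting x = 11: new sorted = [-10, 0, 2, 6, 8, 11, 30, 34]
New median = 7
Delta = 7 - 6 = 1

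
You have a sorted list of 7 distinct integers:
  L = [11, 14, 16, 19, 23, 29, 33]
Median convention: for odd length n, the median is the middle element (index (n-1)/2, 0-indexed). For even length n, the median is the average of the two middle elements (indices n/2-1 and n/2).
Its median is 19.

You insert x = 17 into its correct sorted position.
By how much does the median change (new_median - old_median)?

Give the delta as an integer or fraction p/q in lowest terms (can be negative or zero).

Old median = 19
After inserting x = 17: new sorted = [11, 14, 16, 17, 19, 23, 29, 33]
New median = 18
Delta = 18 - 19 = -1

Answer: -1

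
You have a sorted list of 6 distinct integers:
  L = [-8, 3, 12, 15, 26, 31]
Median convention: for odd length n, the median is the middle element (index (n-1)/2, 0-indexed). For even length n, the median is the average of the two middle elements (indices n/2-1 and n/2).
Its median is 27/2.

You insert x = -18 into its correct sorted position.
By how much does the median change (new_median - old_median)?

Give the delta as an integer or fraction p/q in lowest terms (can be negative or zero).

Old median = 27/2
After inserting x = -18: new sorted = [-18, -8, 3, 12, 15, 26, 31]
New median = 12
Delta = 12 - 27/2 = -3/2

Answer: -3/2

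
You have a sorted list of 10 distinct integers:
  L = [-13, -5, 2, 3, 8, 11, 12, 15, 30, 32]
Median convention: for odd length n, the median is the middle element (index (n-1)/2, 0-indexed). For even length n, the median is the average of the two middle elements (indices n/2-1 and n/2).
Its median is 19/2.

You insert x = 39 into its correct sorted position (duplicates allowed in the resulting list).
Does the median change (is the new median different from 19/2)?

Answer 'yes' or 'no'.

Old median = 19/2
Insert x = 39
New median = 11
Changed? yes

Answer: yes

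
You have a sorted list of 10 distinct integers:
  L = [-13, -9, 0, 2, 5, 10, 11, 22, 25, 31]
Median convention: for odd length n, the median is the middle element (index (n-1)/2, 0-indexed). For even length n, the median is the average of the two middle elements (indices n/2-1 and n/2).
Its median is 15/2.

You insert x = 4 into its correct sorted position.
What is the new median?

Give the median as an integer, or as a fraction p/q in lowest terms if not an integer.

Answer: 5

Derivation:
Old list (sorted, length 10): [-13, -9, 0, 2, 5, 10, 11, 22, 25, 31]
Old median = 15/2
Insert x = 4
Old length even (10). Middle pair: indices 4,5 = 5,10.
New length odd (11). New median = single middle element.
x = 4: 4 elements are < x, 6 elements are > x.
New sorted list: [-13, -9, 0, 2, 4, 5, 10, 11, 22, 25, 31]
New median = 5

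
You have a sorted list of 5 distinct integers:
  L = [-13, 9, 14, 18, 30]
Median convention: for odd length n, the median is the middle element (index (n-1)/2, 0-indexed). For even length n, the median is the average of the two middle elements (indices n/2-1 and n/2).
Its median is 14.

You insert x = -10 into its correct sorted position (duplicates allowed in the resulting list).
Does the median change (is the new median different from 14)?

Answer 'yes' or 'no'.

Old median = 14
Insert x = -10
New median = 23/2
Changed? yes

Answer: yes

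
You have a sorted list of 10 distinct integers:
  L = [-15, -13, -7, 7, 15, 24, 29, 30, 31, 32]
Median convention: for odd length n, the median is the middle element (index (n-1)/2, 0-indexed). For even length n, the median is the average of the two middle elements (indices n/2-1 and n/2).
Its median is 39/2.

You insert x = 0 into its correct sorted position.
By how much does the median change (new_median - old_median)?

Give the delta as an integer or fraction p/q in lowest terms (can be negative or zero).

Answer: -9/2

Derivation:
Old median = 39/2
After inserting x = 0: new sorted = [-15, -13, -7, 0, 7, 15, 24, 29, 30, 31, 32]
New median = 15
Delta = 15 - 39/2 = -9/2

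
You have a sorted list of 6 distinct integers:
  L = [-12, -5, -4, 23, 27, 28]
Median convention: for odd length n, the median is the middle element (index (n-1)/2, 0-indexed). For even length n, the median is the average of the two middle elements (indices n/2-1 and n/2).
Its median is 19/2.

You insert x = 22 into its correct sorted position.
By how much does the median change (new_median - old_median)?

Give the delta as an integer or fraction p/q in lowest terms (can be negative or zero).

Answer: 25/2

Derivation:
Old median = 19/2
After inserting x = 22: new sorted = [-12, -5, -4, 22, 23, 27, 28]
New median = 22
Delta = 22 - 19/2 = 25/2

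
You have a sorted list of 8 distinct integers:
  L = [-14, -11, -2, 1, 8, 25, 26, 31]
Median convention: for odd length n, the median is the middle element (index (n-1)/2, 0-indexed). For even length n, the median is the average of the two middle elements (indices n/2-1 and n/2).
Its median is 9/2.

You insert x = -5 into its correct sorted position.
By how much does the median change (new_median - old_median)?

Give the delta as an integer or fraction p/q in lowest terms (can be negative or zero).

Answer: -7/2

Derivation:
Old median = 9/2
After inserting x = -5: new sorted = [-14, -11, -5, -2, 1, 8, 25, 26, 31]
New median = 1
Delta = 1 - 9/2 = -7/2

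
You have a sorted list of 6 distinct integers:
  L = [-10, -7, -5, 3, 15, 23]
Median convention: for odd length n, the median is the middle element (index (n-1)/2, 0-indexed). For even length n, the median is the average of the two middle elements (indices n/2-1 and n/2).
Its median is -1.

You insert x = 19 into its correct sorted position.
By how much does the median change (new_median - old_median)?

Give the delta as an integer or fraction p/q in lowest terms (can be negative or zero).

Old median = -1
After inserting x = 19: new sorted = [-10, -7, -5, 3, 15, 19, 23]
New median = 3
Delta = 3 - -1 = 4

Answer: 4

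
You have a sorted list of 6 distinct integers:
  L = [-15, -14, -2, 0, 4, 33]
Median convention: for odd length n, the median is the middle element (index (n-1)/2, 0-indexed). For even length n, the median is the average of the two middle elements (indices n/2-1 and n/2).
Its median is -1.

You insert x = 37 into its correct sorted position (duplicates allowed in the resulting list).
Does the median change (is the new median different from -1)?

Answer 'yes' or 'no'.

Answer: yes

Derivation:
Old median = -1
Insert x = 37
New median = 0
Changed? yes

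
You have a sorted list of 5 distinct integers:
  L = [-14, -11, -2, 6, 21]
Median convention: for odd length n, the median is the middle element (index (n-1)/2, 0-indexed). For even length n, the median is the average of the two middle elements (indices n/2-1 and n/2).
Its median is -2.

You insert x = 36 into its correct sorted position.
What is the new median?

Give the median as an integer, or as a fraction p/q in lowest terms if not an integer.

Old list (sorted, length 5): [-14, -11, -2, 6, 21]
Old median = -2
Insert x = 36
Old length odd (5). Middle was index 2 = -2.
New length even (6). New median = avg of two middle elements.
x = 36: 5 elements are < x, 0 elements are > x.
New sorted list: [-14, -11, -2, 6, 21, 36]
New median = 2

Answer: 2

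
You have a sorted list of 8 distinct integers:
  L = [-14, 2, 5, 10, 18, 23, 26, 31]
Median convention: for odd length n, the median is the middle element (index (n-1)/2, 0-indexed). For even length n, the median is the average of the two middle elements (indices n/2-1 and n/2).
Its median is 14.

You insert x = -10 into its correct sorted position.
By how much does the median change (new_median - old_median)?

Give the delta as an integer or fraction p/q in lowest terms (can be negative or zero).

Old median = 14
After inserting x = -10: new sorted = [-14, -10, 2, 5, 10, 18, 23, 26, 31]
New median = 10
Delta = 10 - 14 = -4

Answer: -4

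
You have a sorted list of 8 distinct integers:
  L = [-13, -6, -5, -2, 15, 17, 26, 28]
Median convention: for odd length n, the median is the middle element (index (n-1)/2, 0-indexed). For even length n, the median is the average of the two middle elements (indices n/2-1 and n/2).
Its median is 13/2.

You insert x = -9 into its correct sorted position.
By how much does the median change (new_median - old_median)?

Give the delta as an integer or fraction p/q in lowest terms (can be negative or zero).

Old median = 13/2
After inserting x = -9: new sorted = [-13, -9, -6, -5, -2, 15, 17, 26, 28]
New median = -2
Delta = -2 - 13/2 = -17/2

Answer: -17/2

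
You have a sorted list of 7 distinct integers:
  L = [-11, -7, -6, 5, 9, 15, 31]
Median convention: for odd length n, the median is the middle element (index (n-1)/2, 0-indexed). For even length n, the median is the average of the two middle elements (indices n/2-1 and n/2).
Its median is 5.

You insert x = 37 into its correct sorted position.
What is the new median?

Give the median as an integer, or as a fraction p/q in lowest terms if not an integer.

Old list (sorted, length 7): [-11, -7, -6, 5, 9, 15, 31]
Old median = 5
Insert x = 37
Old length odd (7). Middle was index 3 = 5.
New length even (8). New median = avg of two middle elements.
x = 37: 7 elements are < x, 0 elements are > x.
New sorted list: [-11, -7, -6, 5, 9, 15, 31, 37]
New median = 7

Answer: 7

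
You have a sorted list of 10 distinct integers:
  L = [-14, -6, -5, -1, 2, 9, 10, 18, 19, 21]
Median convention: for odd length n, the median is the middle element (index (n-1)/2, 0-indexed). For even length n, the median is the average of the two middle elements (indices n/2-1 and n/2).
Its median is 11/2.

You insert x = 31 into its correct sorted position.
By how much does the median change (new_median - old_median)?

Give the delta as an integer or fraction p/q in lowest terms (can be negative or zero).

Old median = 11/2
After inserting x = 31: new sorted = [-14, -6, -5, -1, 2, 9, 10, 18, 19, 21, 31]
New median = 9
Delta = 9 - 11/2 = 7/2

Answer: 7/2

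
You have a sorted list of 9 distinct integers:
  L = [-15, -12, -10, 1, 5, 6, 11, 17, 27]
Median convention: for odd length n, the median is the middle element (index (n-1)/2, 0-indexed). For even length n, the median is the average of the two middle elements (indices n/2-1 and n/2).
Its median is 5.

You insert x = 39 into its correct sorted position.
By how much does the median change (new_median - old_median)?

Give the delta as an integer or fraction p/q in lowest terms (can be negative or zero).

Old median = 5
After inserting x = 39: new sorted = [-15, -12, -10, 1, 5, 6, 11, 17, 27, 39]
New median = 11/2
Delta = 11/2 - 5 = 1/2

Answer: 1/2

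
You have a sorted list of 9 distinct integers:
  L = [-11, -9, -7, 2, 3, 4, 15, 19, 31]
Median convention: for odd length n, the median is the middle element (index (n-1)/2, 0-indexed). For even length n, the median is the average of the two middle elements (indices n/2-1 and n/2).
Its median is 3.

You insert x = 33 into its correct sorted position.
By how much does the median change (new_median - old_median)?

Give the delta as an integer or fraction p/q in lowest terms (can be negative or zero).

Old median = 3
After inserting x = 33: new sorted = [-11, -9, -7, 2, 3, 4, 15, 19, 31, 33]
New median = 7/2
Delta = 7/2 - 3 = 1/2

Answer: 1/2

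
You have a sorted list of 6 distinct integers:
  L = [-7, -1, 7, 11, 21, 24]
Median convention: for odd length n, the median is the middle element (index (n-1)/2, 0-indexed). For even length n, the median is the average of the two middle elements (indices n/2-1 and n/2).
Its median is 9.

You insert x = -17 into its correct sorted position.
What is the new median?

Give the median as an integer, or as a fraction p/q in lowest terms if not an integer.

Answer: 7

Derivation:
Old list (sorted, length 6): [-7, -1, 7, 11, 21, 24]
Old median = 9
Insert x = -17
Old length even (6). Middle pair: indices 2,3 = 7,11.
New length odd (7). New median = single middle element.
x = -17: 0 elements are < x, 6 elements are > x.
New sorted list: [-17, -7, -1, 7, 11, 21, 24]
New median = 7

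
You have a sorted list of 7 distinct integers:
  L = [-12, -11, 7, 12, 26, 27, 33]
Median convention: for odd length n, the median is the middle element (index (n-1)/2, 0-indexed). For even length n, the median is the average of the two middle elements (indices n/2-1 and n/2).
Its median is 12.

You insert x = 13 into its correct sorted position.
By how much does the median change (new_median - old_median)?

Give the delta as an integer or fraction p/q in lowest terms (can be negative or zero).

Old median = 12
After inserting x = 13: new sorted = [-12, -11, 7, 12, 13, 26, 27, 33]
New median = 25/2
Delta = 25/2 - 12 = 1/2

Answer: 1/2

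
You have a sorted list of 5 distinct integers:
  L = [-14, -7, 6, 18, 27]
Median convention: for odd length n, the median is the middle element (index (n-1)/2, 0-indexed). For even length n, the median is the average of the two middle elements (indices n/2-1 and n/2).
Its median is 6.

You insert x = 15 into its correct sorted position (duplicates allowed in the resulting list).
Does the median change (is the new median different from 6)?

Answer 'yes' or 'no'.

Old median = 6
Insert x = 15
New median = 21/2
Changed? yes

Answer: yes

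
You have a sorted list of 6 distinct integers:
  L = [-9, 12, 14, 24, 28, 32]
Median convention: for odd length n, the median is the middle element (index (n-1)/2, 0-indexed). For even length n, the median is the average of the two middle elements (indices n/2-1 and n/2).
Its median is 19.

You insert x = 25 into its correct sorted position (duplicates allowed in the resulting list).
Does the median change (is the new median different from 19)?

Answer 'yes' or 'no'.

Answer: yes

Derivation:
Old median = 19
Insert x = 25
New median = 24
Changed? yes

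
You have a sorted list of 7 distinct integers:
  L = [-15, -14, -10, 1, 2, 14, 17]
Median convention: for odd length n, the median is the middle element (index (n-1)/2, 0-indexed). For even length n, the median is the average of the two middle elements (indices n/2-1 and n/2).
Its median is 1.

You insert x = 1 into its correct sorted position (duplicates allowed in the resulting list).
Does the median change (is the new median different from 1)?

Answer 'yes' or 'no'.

Answer: no

Derivation:
Old median = 1
Insert x = 1
New median = 1
Changed? no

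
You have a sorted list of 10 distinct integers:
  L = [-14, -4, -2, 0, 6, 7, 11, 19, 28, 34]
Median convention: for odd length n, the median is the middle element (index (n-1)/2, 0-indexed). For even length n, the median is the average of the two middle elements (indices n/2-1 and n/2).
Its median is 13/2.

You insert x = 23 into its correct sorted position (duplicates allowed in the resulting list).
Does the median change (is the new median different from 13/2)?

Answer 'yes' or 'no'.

Old median = 13/2
Insert x = 23
New median = 7
Changed? yes

Answer: yes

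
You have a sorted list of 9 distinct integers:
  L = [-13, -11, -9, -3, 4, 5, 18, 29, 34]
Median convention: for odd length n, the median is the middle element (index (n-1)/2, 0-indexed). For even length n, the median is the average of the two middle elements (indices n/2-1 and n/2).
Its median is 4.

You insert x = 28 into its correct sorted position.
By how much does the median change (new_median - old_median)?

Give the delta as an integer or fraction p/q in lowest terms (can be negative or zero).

Answer: 1/2

Derivation:
Old median = 4
After inserting x = 28: new sorted = [-13, -11, -9, -3, 4, 5, 18, 28, 29, 34]
New median = 9/2
Delta = 9/2 - 4 = 1/2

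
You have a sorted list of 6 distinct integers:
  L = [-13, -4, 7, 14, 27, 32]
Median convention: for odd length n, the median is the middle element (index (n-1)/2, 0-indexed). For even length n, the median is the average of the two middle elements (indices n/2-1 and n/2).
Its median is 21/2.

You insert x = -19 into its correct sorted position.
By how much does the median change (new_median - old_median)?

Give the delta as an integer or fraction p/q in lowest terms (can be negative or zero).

Answer: -7/2

Derivation:
Old median = 21/2
After inserting x = -19: new sorted = [-19, -13, -4, 7, 14, 27, 32]
New median = 7
Delta = 7 - 21/2 = -7/2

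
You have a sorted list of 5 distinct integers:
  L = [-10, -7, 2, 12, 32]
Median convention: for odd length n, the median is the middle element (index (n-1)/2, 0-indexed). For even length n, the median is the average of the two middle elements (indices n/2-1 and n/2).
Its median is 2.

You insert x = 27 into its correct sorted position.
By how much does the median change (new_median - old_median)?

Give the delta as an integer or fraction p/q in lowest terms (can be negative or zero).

Old median = 2
After inserting x = 27: new sorted = [-10, -7, 2, 12, 27, 32]
New median = 7
Delta = 7 - 2 = 5

Answer: 5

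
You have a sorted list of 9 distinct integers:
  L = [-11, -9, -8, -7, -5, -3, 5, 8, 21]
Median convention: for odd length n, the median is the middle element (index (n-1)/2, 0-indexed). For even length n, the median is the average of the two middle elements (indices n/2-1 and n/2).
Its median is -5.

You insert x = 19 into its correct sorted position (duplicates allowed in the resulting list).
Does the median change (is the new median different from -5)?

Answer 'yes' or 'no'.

Answer: yes

Derivation:
Old median = -5
Insert x = 19
New median = -4
Changed? yes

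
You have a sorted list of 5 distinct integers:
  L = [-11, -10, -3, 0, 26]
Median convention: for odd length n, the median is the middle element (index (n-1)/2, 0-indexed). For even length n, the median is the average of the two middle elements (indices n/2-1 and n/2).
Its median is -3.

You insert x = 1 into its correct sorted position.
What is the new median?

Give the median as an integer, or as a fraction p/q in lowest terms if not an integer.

Old list (sorted, length 5): [-11, -10, -3, 0, 26]
Old median = -3
Insert x = 1
Old length odd (5). Middle was index 2 = -3.
New length even (6). New median = avg of two middle elements.
x = 1: 4 elements are < x, 1 elements are > x.
New sorted list: [-11, -10, -3, 0, 1, 26]
New median = -3/2

Answer: -3/2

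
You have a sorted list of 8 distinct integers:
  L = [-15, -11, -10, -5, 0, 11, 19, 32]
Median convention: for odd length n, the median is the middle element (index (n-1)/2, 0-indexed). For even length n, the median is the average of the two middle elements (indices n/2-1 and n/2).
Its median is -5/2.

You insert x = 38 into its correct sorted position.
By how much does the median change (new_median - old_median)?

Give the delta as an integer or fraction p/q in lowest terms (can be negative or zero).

Answer: 5/2

Derivation:
Old median = -5/2
After inserting x = 38: new sorted = [-15, -11, -10, -5, 0, 11, 19, 32, 38]
New median = 0
Delta = 0 - -5/2 = 5/2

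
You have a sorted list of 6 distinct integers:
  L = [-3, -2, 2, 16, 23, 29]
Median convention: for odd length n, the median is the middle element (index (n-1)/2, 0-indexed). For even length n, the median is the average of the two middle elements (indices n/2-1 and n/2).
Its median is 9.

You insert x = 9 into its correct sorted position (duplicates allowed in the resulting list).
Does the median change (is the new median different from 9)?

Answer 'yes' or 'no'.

Answer: no

Derivation:
Old median = 9
Insert x = 9
New median = 9
Changed? no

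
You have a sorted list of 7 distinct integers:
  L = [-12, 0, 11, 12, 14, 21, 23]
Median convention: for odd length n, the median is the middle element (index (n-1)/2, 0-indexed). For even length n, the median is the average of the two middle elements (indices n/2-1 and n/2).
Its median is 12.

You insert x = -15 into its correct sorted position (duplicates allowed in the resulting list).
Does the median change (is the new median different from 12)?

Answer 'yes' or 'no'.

Old median = 12
Insert x = -15
New median = 23/2
Changed? yes

Answer: yes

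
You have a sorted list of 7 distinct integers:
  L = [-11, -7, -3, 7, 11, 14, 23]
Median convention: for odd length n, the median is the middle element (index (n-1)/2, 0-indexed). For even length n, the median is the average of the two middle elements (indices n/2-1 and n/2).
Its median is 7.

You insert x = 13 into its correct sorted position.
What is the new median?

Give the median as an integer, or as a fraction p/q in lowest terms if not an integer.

Answer: 9

Derivation:
Old list (sorted, length 7): [-11, -7, -3, 7, 11, 14, 23]
Old median = 7
Insert x = 13
Old length odd (7). Middle was index 3 = 7.
New length even (8). New median = avg of two middle elements.
x = 13: 5 elements are < x, 2 elements are > x.
New sorted list: [-11, -7, -3, 7, 11, 13, 14, 23]
New median = 9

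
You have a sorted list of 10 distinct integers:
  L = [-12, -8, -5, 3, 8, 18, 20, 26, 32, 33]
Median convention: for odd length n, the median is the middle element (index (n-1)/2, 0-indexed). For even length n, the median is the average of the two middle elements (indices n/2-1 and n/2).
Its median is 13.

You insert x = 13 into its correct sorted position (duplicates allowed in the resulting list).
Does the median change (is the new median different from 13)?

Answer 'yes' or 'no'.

Answer: no

Derivation:
Old median = 13
Insert x = 13
New median = 13
Changed? no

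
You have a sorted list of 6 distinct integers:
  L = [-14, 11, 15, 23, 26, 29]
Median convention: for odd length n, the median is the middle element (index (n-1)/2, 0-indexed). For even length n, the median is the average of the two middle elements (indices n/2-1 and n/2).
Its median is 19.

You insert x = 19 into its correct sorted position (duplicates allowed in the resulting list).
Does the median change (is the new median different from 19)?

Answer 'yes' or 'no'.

Answer: no

Derivation:
Old median = 19
Insert x = 19
New median = 19
Changed? no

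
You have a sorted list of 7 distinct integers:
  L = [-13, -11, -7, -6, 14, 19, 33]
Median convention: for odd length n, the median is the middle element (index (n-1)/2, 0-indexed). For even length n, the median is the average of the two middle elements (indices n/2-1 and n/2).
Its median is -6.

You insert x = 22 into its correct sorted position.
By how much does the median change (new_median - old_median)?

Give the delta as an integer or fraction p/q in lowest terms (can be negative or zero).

Old median = -6
After inserting x = 22: new sorted = [-13, -11, -7, -6, 14, 19, 22, 33]
New median = 4
Delta = 4 - -6 = 10

Answer: 10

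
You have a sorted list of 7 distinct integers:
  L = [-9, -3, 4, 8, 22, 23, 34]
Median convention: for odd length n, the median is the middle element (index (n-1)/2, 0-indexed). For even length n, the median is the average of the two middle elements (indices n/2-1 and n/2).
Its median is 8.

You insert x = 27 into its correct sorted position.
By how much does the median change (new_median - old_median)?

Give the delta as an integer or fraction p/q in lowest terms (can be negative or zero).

Old median = 8
After inserting x = 27: new sorted = [-9, -3, 4, 8, 22, 23, 27, 34]
New median = 15
Delta = 15 - 8 = 7

Answer: 7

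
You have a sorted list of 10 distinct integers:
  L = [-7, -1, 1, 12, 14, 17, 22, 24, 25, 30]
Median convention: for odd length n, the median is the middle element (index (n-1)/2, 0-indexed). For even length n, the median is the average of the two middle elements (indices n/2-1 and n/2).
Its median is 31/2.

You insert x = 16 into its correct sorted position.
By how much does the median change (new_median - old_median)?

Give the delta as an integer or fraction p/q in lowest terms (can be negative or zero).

Old median = 31/2
After inserting x = 16: new sorted = [-7, -1, 1, 12, 14, 16, 17, 22, 24, 25, 30]
New median = 16
Delta = 16 - 31/2 = 1/2

Answer: 1/2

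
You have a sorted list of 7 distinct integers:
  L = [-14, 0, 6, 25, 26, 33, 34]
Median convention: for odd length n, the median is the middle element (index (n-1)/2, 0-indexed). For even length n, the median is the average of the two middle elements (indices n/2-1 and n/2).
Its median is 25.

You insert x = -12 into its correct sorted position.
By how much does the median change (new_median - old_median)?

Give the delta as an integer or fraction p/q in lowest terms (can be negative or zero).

Answer: -19/2

Derivation:
Old median = 25
After inserting x = -12: new sorted = [-14, -12, 0, 6, 25, 26, 33, 34]
New median = 31/2
Delta = 31/2 - 25 = -19/2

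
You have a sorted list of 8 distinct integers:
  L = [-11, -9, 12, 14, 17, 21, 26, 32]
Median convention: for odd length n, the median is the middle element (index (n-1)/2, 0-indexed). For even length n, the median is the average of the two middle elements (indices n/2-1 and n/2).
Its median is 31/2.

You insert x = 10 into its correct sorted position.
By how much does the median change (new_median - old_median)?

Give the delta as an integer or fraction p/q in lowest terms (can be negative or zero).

Old median = 31/2
After inserting x = 10: new sorted = [-11, -9, 10, 12, 14, 17, 21, 26, 32]
New median = 14
Delta = 14 - 31/2 = -3/2

Answer: -3/2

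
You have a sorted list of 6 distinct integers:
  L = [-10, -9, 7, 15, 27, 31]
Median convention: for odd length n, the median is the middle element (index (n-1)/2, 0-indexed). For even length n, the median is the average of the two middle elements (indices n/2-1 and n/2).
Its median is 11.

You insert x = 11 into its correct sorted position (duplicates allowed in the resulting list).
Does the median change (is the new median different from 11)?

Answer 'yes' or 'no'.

Answer: no

Derivation:
Old median = 11
Insert x = 11
New median = 11
Changed? no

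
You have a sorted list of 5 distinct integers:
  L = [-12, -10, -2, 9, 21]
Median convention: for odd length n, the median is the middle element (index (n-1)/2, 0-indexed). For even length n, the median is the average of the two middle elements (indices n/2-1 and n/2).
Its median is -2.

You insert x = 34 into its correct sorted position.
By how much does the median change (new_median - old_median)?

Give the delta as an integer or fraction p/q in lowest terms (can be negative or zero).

Old median = -2
After inserting x = 34: new sorted = [-12, -10, -2, 9, 21, 34]
New median = 7/2
Delta = 7/2 - -2 = 11/2

Answer: 11/2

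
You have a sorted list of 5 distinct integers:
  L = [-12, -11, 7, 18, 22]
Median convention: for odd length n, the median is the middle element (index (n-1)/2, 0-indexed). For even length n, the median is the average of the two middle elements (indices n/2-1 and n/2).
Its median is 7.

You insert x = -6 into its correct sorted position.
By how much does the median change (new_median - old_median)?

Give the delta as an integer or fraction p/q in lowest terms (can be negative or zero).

Old median = 7
After inserting x = -6: new sorted = [-12, -11, -6, 7, 18, 22]
New median = 1/2
Delta = 1/2 - 7 = -13/2

Answer: -13/2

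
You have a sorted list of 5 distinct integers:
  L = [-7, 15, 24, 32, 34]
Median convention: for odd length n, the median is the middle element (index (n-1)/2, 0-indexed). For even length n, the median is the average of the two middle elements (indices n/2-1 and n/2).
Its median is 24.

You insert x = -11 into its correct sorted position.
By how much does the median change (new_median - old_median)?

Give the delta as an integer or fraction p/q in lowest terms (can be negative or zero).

Old median = 24
After inserting x = -11: new sorted = [-11, -7, 15, 24, 32, 34]
New median = 39/2
Delta = 39/2 - 24 = -9/2

Answer: -9/2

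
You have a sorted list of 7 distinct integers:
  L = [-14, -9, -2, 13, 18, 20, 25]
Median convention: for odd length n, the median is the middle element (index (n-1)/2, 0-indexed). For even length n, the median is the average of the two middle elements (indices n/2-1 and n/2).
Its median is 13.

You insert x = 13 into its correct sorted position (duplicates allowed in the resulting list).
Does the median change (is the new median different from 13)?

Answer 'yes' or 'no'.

Old median = 13
Insert x = 13
New median = 13
Changed? no

Answer: no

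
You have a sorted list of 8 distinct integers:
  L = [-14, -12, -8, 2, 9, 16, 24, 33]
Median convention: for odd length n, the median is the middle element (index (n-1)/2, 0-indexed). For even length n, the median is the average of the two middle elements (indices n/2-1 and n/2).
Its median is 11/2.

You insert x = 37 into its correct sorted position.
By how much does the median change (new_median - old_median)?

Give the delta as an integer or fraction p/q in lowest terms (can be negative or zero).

Old median = 11/2
After inserting x = 37: new sorted = [-14, -12, -8, 2, 9, 16, 24, 33, 37]
New median = 9
Delta = 9 - 11/2 = 7/2

Answer: 7/2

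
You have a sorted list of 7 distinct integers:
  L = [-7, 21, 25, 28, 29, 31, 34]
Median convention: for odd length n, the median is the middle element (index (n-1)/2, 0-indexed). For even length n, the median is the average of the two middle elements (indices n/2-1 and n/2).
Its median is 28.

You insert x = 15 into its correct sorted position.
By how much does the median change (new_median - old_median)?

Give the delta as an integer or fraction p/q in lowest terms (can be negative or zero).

Answer: -3/2

Derivation:
Old median = 28
After inserting x = 15: new sorted = [-7, 15, 21, 25, 28, 29, 31, 34]
New median = 53/2
Delta = 53/2 - 28 = -3/2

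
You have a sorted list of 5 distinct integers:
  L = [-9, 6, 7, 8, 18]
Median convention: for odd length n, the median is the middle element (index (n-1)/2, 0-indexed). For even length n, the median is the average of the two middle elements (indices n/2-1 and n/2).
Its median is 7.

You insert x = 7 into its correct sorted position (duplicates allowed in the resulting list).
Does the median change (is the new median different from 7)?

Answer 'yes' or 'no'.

Answer: no

Derivation:
Old median = 7
Insert x = 7
New median = 7
Changed? no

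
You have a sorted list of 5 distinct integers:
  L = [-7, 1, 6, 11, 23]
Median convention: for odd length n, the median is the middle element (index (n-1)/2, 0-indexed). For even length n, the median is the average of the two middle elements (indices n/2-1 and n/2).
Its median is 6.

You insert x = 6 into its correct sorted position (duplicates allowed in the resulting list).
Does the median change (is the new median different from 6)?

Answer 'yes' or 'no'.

Answer: no

Derivation:
Old median = 6
Insert x = 6
New median = 6
Changed? no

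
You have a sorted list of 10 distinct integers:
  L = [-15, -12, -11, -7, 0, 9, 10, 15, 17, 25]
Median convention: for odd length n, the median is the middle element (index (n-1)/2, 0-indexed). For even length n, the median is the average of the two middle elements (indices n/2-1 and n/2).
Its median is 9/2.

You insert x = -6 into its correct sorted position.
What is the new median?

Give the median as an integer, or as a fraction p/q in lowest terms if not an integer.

Answer: 0

Derivation:
Old list (sorted, length 10): [-15, -12, -11, -7, 0, 9, 10, 15, 17, 25]
Old median = 9/2
Insert x = -6
Old length even (10). Middle pair: indices 4,5 = 0,9.
New length odd (11). New median = single middle element.
x = -6: 4 elements are < x, 6 elements are > x.
New sorted list: [-15, -12, -11, -7, -6, 0, 9, 10, 15, 17, 25]
New median = 0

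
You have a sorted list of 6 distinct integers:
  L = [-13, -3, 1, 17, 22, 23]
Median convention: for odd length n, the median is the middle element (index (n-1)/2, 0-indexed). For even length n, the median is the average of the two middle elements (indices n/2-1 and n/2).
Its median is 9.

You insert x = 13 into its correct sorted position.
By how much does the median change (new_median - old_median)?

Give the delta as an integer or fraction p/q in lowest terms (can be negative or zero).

Answer: 4

Derivation:
Old median = 9
After inserting x = 13: new sorted = [-13, -3, 1, 13, 17, 22, 23]
New median = 13
Delta = 13 - 9 = 4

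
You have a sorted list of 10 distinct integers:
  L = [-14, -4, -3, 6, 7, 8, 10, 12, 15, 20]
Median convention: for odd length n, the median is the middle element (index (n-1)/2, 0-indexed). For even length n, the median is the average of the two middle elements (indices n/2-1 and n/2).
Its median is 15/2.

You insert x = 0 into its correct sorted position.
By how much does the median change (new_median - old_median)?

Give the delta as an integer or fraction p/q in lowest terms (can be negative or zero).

Old median = 15/2
After inserting x = 0: new sorted = [-14, -4, -3, 0, 6, 7, 8, 10, 12, 15, 20]
New median = 7
Delta = 7 - 15/2 = -1/2

Answer: -1/2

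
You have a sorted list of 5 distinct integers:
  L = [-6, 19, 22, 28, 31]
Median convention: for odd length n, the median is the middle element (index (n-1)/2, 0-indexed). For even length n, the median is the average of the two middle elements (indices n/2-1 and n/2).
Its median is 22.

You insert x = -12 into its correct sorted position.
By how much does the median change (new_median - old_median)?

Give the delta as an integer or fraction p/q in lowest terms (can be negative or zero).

Answer: -3/2

Derivation:
Old median = 22
After inserting x = -12: new sorted = [-12, -6, 19, 22, 28, 31]
New median = 41/2
Delta = 41/2 - 22 = -3/2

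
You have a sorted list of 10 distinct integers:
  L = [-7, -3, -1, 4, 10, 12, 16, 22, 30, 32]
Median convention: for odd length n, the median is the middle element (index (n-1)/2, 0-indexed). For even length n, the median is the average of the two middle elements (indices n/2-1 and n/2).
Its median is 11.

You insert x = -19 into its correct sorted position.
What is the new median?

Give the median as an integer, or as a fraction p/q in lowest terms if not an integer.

Answer: 10

Derivation:
Old list (sorted, length 10): [-7, -3, -1, 4, 10, 12, 16, 22, 30, 32]
Old median = 11
Insert x = -19
Old length even (10). Middle pair: indices 4,5 = 10,12.
New length odd (11). New median = single middle element.
x = -19: 0 elements are < x, 10 elements are > x.
New sorted list: [-19, -7, -3, -1, 4, 10, 12, 16, 22, 30, 32]
New median = 10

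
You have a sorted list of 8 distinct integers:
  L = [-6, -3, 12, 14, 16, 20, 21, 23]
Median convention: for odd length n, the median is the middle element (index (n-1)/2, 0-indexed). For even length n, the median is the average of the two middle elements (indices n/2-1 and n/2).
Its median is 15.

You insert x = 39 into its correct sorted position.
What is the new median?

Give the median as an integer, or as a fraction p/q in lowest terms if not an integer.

Old list (sorted, length 8): [-6, -3, 12, 14, 16, 20, 21, 23]
Old median = 15
Insert x = 39
Old length even (8). Middle pair: indices 3,4 = 14,16.
New length odd (9). New median = single middle element.
x = 39: 8 elements are < x, 0 elements are > x.
New sorted list: [-6, -3, 12, 14, 16, 20, 21, 23, 39]
New median = 16

Answer: 16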